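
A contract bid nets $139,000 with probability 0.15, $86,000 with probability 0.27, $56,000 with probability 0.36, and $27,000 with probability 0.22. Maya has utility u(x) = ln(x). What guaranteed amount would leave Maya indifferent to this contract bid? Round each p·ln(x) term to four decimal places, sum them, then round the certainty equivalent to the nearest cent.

$61,377.59

E[u] = 0.15·ln(139000) + 0.27·ln(86000) + 0.36·ln(56000) + 0.22·ln(27000) = 1.7763 + 3.0678 + 3.9359 + 2.2448 = 11.0248
CE = e^11.0248 ≈ 61377.59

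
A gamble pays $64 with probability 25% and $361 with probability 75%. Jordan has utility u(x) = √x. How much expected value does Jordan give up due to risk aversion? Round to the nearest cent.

E[u] = 0.25·√64 + 0.75·√361 = 0.25·8 + 0.75·19 = 16.25
CE = (16.25)² = 264.0625
Risk premium = EV − CE = 286.75 − 264.0625 = 22.6875

$22.69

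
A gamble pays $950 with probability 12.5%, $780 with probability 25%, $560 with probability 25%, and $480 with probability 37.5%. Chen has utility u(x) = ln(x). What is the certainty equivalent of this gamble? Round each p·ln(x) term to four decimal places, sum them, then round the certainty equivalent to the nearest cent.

E[u] = 0.125·ln(950) + 0.25·ln(780) + 0.25·ln(560) + 0.375·ln(480) = 0.8571 + 1.6648 + 1.5820 + 2.3152 = 6.4191
CE = e^6.4191 ≈ 613.45

$613.45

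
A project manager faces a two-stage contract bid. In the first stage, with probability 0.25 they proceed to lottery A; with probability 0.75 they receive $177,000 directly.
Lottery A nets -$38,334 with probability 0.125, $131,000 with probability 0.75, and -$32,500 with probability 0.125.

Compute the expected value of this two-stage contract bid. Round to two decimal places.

EV(A) = 0.125 × (-38334) + 0.75 × 131000 + 0.125 × (-32500) = -4791.75 + 98250 − 4062.5 = 89395.75
Branch B: 177000 (certain)
Overall = 0.25 × 89395.75 + 0.75 × 177000 = 22348.9375 + 132750 = 155098.9375

$155,098.94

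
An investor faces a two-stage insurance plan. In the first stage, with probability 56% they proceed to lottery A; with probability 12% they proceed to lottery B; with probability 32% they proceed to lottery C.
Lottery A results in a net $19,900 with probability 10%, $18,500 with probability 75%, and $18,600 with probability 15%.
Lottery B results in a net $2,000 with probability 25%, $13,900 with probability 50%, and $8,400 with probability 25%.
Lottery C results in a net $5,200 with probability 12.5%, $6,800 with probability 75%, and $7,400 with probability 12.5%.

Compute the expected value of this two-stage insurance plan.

EV(A) = 0.1 × 19900 + 0.75 × 18500 + 0.15 × 18600 = 1990 + 13875 + 2790 = 18655
EV(B) = 0.25 × 2000 + 0.5 × 13900 + 0.25 × 8400 = 500 + 6950 + 2100 = 9550
EV(C) = 0.125 × 5200 + 0.75 × 6800 + 0.125 × 7400 = 650 + 5100 + 925 = 6675
Overall = 0.56 × 18655 + 0.12 × 9550 + 0.32 × 6675 = 10446.8 + 1146 + 2136 = 13728.8

$13,728.80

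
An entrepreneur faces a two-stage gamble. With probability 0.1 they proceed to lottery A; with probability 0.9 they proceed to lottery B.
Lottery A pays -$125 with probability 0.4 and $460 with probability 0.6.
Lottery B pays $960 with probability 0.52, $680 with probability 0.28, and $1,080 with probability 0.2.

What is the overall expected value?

EV(A) = 0.4 × (-125) + 0.6 × 460 = -50 + 276 = 226
EV(B) = 0.52 × 960 + 0.28 × 680 + 0.2 × 1080 = 499.2 + 190.4 + 216 = 905.6
Overall = 0.1 × 226 + 0.9 × 905.6 = 22.6 + 815.04 = 837.64

$837.64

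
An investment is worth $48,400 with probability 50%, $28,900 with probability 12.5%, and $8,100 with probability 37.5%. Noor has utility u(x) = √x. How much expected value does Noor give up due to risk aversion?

$3,625

E[u] = 0.5·√48400 + 0.125·√28900 + 0.375·√8100 = 0.5·220 + 0.125·170 + 0.375·90 = 165
CE = (165)² = 27225
Risk premium = EV − CE = 30850 − 27225 = 3625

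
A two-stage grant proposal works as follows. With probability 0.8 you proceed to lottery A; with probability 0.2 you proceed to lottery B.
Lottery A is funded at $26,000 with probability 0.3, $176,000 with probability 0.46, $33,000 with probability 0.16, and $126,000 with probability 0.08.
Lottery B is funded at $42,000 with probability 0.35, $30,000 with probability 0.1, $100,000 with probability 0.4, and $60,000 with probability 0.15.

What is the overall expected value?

$96,636

EV(A) = 0.3 × 26000 + 0.46 × 176000 + 0.16 × 33000 + 0.08 × 126000 = 7800 + 80960 + 5280 + 10080 = 104120
EV(B) = 0.35 × 42000 + 0.1 × 30000 + 0.4 × 100000 + 0.15 × 60000 = 14700 + 3000 + 40000 + 9000 = 66700
Overall = 0.8 × 104120 + 0.2 × 66700 = 83296 + 13340 = 96636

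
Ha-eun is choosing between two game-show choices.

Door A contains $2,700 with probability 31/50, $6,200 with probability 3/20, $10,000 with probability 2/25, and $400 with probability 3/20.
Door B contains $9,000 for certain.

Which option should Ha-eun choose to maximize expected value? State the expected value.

Door B ($9,000)

Door A = 31/50 × 2700 + 3/20 × 6200 + 2/25 × 10000 + 3/20 × 400 = 1674 + 930 + 800 + 60 = 3464
Door B: 9000 (certain)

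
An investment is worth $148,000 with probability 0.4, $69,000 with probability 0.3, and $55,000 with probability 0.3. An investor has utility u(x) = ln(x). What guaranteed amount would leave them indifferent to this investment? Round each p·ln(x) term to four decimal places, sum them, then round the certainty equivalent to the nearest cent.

E[u] = 0.4·ln(148000) + 0.3·ln(69000) + 0.3·ln(55000) = 4.7620 + 3.3426 + 3.2745 = 11.3791
CE = e^11.3791 ≈ 87474.27

$87,474.27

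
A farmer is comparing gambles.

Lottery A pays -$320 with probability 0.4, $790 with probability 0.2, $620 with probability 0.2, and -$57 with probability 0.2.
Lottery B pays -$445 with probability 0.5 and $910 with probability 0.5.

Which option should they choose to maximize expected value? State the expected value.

Lottery A = 0.4 × (-320) + 0.2 × 790 + 0.2 × 620 + 0.2 × (-57) = -128 + 158 + 124 − 11.4 = 142.6
Lottery B = 0.5 × (-445) + 0.5 × 910 = -222.5 + 455 = 232.5

Lottery B ($232.50)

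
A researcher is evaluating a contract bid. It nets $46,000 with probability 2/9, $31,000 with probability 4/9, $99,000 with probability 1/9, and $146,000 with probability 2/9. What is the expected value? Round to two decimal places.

EV = 2/9 × 46000 + 4/9 × 31000 + 1/9 × 99000 + 2/9 × 146000 = 10222.2222 + 13777.7778 + 11000 + 32444.4444 = 67444.4444

$67,444.44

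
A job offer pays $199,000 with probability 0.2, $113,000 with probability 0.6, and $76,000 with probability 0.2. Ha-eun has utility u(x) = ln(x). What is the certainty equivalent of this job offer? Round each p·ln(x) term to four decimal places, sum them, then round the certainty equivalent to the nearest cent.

$116,891.33

E[u] = 0.2·ln(199000) + 0.6·ln(113000) + 0.2·ln(76000) = 2.4402 + 6.9811 + 2.2477 = 11.6690
CE = e^11.6690 ≈ 116891.33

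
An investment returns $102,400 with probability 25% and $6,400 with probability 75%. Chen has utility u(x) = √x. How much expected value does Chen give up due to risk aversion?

$10,800

E[u] = 0.25·√102400 + 0.75·√6400 = 0.25·320 + 0.75·80 = 140
CE = (140)² = 19600
Risk premium = EV − CE = 30400 − 19600 = 10800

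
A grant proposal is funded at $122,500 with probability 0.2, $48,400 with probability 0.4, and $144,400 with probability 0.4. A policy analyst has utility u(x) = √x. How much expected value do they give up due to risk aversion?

E[u] = 0.2·√122500 + 0.4·√48400 + 0.4·√144400 = 0.2·350 + 0.4·220 + 0.4·380 = 310
CE = (310)² = 96100
Risk premium = EV − CE = 101620 − 96100 = 5520

$5,520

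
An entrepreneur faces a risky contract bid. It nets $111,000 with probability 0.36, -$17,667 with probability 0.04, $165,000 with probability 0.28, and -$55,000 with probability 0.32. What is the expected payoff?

EV = 0.36 × 111000 + 0.04 × (-17667) + 0.28 × 165000 + 0.32 × (-55000) = 39960 − 706.68 + 46200 − 17600 = 67853.32

$67,853.32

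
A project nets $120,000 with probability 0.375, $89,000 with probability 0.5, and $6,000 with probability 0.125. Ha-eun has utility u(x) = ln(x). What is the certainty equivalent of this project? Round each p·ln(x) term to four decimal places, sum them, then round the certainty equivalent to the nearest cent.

E[u] = 0.375·ln(120000) + 0.5·ln(89000) + 0.125·ln(6000) = 4.3857 + 5.6982 + 1.0874 = 11.1713
CE = e^11.1713 ≈ 71061.43

$71,061.43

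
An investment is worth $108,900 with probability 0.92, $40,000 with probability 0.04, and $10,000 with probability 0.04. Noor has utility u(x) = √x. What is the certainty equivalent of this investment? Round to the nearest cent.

$99,603.36

E[u] = 0.92·√108900 + 0.04·√40000 + 0.04·√10000 = 0.92·330 + 0.04·200 + 0.04·100 = 315.6
CE = (315.6)² = 99603.36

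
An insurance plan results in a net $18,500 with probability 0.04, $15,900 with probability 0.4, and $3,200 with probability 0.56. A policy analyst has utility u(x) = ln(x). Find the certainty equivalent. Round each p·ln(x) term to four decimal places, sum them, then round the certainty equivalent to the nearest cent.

$6,517.85

E[u] = 0.04·ln(18500) + 0.4·ln(15900) + 0.56·ln(3200) = 0.3930 + 3.8696 + 4.5197 = 8.7823
CE = e^8.7823 ≈ 6517.85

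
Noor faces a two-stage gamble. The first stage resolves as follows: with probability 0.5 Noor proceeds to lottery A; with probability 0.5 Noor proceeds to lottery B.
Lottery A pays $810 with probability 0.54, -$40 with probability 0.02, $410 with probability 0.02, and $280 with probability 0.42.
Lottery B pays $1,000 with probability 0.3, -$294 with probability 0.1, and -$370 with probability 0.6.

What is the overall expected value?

EV(A) = 0.54 × 810 + 0.02 × (-40) + 0.02 × 410 + 0.42 × 280 = 437.4 − 0.8 + 8.2 + 117.6 = 562.4
EV(B) = 0.3 × 1000 + 0.1 × (-294) + 0.6 × (-370) = 300 − 29.4 − 222 = 48.6
Overall = 0.5 × 562.4 + 0.5 × 48.6 = 281.2 + 24.3 = 305.5

$305.50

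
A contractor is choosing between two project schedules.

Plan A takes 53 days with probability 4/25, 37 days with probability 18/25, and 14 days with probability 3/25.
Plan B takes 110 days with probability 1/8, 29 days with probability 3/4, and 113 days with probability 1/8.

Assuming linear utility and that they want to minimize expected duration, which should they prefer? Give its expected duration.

Plan A (36.8 days)

Plan A = 4/25 × 53 + 18/25 × 37 + 3/25 × 14 = 8.48 + 26.64 + 1.68 = 36.8
Plan B = 1/8 × 110 + 3/4 × 29 + 1/8 × 113 = 13.75 + 21.75 + 14.125 = 49.625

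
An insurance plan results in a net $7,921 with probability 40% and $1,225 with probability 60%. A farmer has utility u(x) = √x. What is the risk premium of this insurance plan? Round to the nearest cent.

E[u] = 0.4·√7921 + 0.6·√1225 = 0.4·89 + 0.6·35 = 56.6
CE = (56.6)² = 3203.56
Risk premium = EV − CE = 3903.4 − 3203.56 = 699.84

$699.84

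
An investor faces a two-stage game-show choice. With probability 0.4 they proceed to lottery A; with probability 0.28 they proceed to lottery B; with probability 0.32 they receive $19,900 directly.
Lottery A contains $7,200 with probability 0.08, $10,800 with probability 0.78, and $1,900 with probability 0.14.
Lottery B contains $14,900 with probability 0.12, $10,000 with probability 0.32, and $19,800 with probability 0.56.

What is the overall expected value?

EV(A) = 0.08 × 7200 + 0.78 × 10800 + 0.14 × 1900 = 576 + 8424 + 266 = 9266
EV(B) = 0.12 × 14900 + 0.32 × 10000 + 0.56 × 19800 = 1788 + 3200 + 11088 = 16076
Branch C: 19900 (certain)
Overall = 0.4 × 9266 + 0.28 × 16076 + 0.32 × 19900 = 3706.4 + 4501.28 + 6368 = 14575.68

$14,575.68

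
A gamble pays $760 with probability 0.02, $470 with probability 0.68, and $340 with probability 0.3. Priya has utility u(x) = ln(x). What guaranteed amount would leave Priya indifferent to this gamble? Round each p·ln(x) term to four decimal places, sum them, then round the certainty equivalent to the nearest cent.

E[u] = 0.02·ln(760) + 0.68·ln(470) + 0.3·ln(340) = 0.1327 + 4.1839 + 1.7487 = 6.0653
CE = e^6.0653 ≈ 430.65

$430.65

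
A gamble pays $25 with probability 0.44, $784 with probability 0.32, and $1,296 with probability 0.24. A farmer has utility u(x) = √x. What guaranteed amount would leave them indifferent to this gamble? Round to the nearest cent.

E[u] = 0.44·√25 + 0.32·√784 + 0.24·√1296 = 0.44·5 + 0.32·28 + 0.24·36 = 19.8
CE = (19.8)² = 392.04

$392.04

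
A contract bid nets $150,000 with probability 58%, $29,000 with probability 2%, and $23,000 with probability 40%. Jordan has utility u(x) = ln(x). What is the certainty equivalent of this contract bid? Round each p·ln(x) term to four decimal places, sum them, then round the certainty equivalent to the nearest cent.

$68,562.43

E[u] = 0.58·ln(150000) + 0.02·ln(29000) + 0.4·ln(23000) = 6.9127 + 0.2055 + 4.0173 = 11.1355
CE = e^11.1355 ≈ 68562.43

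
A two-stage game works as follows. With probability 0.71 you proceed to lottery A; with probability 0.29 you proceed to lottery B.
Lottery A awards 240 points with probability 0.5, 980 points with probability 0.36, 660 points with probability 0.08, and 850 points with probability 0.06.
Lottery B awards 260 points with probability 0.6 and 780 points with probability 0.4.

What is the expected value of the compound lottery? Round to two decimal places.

EV(A) = 0.5 × 240 + 0.36 × 980 + 0.08 × 660 + 0.06 × 850 = 120 + 352.8 + 52.8 + 51 = 576.6
EV(B) = 0.6 × 260 + 0.4 × 780 = 156 + 312 = 468
Overall = 0.71 × 576.6 + 0.29 × 468 = 409.386 + 135.72 = 545.106

545.11 points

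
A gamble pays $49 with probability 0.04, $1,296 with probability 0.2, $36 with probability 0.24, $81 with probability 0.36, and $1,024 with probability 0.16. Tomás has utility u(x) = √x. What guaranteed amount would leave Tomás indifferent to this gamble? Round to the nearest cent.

$298.60

E[u] = 0.04·√49 + 0.2·√1296 + 0.24·√36 + 0.36·√81 + 0.16·√1024 = 0.04·7 + 0.2·36 + 0.24·6 + 0.36·9 + 0.16·32 = 17.28
CE = (17.28)² = 298.5984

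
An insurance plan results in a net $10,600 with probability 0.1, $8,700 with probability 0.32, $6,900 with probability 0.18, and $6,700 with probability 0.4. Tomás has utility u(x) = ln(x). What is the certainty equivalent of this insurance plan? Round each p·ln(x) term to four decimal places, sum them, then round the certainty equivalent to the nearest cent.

E[u] = 0.1·ln(10600) + 0.32·ln(8700) + 0.18·ln(6900) + 0.4·ln(6700) = 0.9269 + 2.9027 + 1.5911 + 3.5239 = 8.9446
CE = e^8.9446 ≈ 7666.38

$7,666.38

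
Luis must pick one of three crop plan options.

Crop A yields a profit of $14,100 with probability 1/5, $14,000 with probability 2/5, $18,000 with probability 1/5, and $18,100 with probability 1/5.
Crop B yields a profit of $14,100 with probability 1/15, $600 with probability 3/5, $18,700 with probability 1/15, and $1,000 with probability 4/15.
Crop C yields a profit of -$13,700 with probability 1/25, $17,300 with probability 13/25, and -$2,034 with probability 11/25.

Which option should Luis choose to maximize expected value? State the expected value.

Crop A = 1/5 × 14100 + 2/5 × 14000 + 1/5 × 18000 + 1/5 × 18100 = 2820 + 5600 + 3600 + 3620 = 15640
Crop B = 1/15 × 14100 + 3/5 × 600 + 1/15 × 18700 + 4/15 × 1000 = 940 + 360 + 1246.6667 + 266.6667 = 2813.3333
Crop C = 1/25 × (-13700) + 13/25 × 17300 + 11/25 × (-2034) = -548 + 8996 − 894.96 = 7553.04

Crop A ($15,640)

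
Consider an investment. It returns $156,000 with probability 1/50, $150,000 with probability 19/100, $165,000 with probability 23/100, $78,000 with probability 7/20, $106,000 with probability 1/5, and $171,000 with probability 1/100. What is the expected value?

EV = 1/50 × 156000 + 19/100 × 150000 + 23/100 × 165000 + 7/20 × 78000 + 1/5 × 106000 + 1/100 × 171000 = 3120 + 28500 + 37950 + 27300 + 21200 + 1710 = 119780

$119,780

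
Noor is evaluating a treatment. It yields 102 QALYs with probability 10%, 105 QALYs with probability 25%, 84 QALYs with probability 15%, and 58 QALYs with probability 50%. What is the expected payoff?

78.05 QALYs

EV = 0.1 × 102 + 0.25 × 105 + 0.15 × 84 + 0.5 × 58 = 10.2 + 26.25 + 12.6 + 29 = 78.05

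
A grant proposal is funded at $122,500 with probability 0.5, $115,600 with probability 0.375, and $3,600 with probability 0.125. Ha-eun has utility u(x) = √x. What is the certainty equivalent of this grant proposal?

$96,100

E[u] = 0.5·√122500 + 0.375·√115600 + 0.125·√3600 = 0.5·350 + 0.375·340 + 0.125·60 = 310
CE = (310)² = 96100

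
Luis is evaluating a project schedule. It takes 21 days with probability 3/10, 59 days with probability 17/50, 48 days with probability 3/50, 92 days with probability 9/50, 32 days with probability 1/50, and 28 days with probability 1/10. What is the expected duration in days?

49.24 days

EV = 3/10 × 21 + 17/50 × 59 + 3/50 × 48 + 9/50 × 92 + 1/50 × 32 + 1/10 × 28 = 6.3 + 20.06 + 2.88 + 16.56 + 0.64 + 2.8 = 49.24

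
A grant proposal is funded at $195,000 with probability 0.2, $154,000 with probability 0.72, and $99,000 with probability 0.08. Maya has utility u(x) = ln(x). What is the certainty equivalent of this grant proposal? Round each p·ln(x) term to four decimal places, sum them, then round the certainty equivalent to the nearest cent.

$155,842.32

E[u] = 0.2·ln(195000) + 0.72·ln(154000) + 0.08·ln(99000) = 2.4362 + 8.6002 + 0.9202 = 11.9566
CE = e^11.9566 ≈ 155842.32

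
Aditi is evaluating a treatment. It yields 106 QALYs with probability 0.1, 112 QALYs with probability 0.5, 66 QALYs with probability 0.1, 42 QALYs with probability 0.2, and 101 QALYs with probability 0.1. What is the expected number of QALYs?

EV = 0.1 × 106 + 0.5 × 112 + 0.1 × 66 + 0.2 × 42 + 0.1 × 101 = 10.6 + 56 + 6.6 + 8.4 + 10.1 = 91.7

91.7 QALYs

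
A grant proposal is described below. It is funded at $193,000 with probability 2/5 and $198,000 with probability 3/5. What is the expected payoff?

EV = 2/5 × 193000 + 3/5 × 198000 = 77200 + 118800 = 196000

$196,000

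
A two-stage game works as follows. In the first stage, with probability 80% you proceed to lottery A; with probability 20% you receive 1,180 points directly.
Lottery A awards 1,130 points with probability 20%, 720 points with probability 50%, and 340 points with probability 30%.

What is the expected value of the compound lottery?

EV(A) = 0.2 × 1130 + 0.5 × 720 + 0.3 × 340 = 226 + 360 + 102 = 688
Branch B: 1180 (certain)
Overall = 0.8 × 688 + 0.2 × 1180 = 550.4 + 236 = 786.4

786.4 points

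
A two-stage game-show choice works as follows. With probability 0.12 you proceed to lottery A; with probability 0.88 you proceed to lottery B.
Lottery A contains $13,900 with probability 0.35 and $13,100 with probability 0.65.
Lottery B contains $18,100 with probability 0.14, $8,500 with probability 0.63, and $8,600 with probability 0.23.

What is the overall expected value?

$10,288.56

EV(A) = 0.35 × 13900 + 0.65 × 13100 = 4865 + 8515 = 13380
EV(B) = 0.14 × 18100 + 0.63 × 8500 + 0.23 × 8600 = 2534 + 5355 + 1978 = 9867
Overall = 0.12 × 13380 + 0.88 × 9867 = 1605.6 + 8682.96 = 10288.56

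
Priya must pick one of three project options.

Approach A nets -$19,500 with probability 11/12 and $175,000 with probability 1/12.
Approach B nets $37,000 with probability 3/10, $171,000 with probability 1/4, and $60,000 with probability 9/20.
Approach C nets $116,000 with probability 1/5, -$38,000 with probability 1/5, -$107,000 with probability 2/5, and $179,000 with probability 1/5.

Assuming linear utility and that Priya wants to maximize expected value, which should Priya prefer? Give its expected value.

Approach B ($80,850)

Approach A = 11/12 × (-19500) + 1/12 × 175000 = -17875 + 14583.3333 = -3291.6667
Approach B = 3/10 × 37000 + 1/4 × 171000 + 9/20 × 60000 = 11100 + 42750 + 27000 = 80850
Approach C = 1/5 × 116000 + 1/5 × (-38000) + 2/5 × (-107000) + 1/5 × 179000 = 23200 − 7600 − 42800 + 35800 = 8600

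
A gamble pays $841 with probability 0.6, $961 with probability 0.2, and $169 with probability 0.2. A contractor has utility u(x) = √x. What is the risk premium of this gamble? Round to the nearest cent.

E[u] = 0.6·√841 + 0.2·√961 + 0.2·√169 = 0.6·29 + 0.2·31 + 0.2·13 = 26.2
CE = (26.2)² = 686.44
Risk premium = EV − CE = 730.6 − 686.44 = 44.16

$44.16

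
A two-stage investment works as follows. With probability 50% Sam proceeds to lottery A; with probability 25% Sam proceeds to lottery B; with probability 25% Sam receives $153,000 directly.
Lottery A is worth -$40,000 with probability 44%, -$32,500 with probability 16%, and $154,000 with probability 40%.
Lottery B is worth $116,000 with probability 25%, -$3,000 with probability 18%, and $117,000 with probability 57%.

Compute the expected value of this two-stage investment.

EV(A) = 0.44 × (-40000) + 0.16 × (-32500) + 0.4 × 154000 = -17600 − 5200 + 61600 = 38800
EV(B) = 0.25 × 116000 + 0.18 × (-3000) + 0.57 × 117000 = 29000 − 540 + 66690 = 95150
Branch C: 153000 (certain)
Overall = 0.5 × 38800 + 0.25 × 95150 + 0.25 × 153000 = 19400 + 23787.5 + 38250 = 81437.5

$81,437.50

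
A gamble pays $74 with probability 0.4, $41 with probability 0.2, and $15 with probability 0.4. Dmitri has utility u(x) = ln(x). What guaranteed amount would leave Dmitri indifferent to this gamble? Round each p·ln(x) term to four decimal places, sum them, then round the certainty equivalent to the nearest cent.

$34.73

E[u] = 0.4·ln(74) + 0.2·ln(41) + 0.4·ln(15) = 1.7216 + 0.7427 + 1.0832 = 3.5475
CE = e^3.5475 ≈ 34.73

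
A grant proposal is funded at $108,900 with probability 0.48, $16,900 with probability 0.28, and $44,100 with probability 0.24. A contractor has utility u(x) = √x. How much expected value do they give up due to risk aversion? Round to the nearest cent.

$7,464.96

E[u] = 0.48·√108900 + 0.28·√16900 + 0.24·√44100 = 0.48·330 + 0.28·130 + 0.24·210 = 245.2
CE = (245.2)² = 60123.04
Risk premium = EV − CE = 67588 − 60123.04 = 7464.96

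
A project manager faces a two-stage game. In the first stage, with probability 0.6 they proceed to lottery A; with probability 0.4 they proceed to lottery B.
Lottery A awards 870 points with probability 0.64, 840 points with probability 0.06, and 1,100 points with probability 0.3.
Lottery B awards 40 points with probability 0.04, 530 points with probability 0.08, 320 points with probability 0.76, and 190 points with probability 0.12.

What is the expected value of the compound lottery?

EV(A) = 0.64 × 870 + 0.06 × 840 + 0.3 × 1100 = 556.8 + 50.4 + 330 = 937.2
EV(B) = 0.04 × 40 + 0.08 × 530 + 0.76 × 320 + 0.12 × 190 = 1.6 + 42.4 + 243.2 + 22.8 = 310
Overall = 0.6 × 937.2 + 0.4 × 310 = 562.32 + 124 = 686.32

686.32 points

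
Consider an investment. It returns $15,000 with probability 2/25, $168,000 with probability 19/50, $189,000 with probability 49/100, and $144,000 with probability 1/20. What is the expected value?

$164,850

EV = 2/25 × 15000 + 19/50 × 168000 + 49/100 × 189000 + 1/20 × 144000 = 1200 + 63840 + 92610 + 7200 = 164850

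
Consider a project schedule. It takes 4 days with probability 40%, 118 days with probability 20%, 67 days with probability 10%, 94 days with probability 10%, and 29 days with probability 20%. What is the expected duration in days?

EV = 0.4 × 4 + 0.2 × 118 + 0.1 × 67 + 0.1 × 94 + 0.2 × 29 = 1.6 + 23.6 + 6.7 + 9.4 + 5.8 = 47.1

47.1 days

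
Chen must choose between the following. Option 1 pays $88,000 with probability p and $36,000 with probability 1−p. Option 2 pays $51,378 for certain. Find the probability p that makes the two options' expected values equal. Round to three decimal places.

p = 0.296

p·88000 + (1−p)·36000 = 51378
52000p + 36000 = 51378
p = (51378 − 36000) / 52000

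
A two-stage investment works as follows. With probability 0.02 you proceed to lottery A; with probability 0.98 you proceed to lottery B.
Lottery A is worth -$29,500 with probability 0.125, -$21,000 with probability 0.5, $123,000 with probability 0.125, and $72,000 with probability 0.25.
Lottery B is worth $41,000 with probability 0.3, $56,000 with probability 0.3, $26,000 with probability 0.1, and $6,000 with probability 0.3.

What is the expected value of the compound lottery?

EV(A) = 0.125 × (-29500) + 0.5 × (-21000) + 0.125 × 123000 + 0.25 × 72000 = -3687.5 − 10500 + 15375 + 18000 = 19187.5
EV(B) = 0.3 × 41000 + 0.3 × 56000 + 0.1 × 26000 + 0.3 × 6000 = 12300 + 16800 + 2600 + 1800 = 33500
Overall = 0.02 × 19187.5 + 0.98 × 33500 = 383.75 + 32830 = 33213.75

$33,213.75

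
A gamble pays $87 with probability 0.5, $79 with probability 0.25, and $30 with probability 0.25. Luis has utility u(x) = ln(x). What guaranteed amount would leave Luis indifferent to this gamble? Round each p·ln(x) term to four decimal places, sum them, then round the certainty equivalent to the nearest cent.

$65.09

E[u] = 0.5·ln(87) + 0.25·ln(79) + 0.25·ln(30) = 2.2330 + 1.0924 + 0.8503 = 4.1757
CE = e^4.1757 ≈ 65.09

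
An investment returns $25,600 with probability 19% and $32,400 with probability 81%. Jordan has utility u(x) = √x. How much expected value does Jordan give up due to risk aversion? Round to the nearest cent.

E[u] = 0.19·√25600 + 0.81·√32400 = 0.19·160 + 0.81·180 = 176.2
CE = (176.2)² = 31046.44
Risk premium = EV − CE = 31108 − 31046.44 = 61.56

$61.56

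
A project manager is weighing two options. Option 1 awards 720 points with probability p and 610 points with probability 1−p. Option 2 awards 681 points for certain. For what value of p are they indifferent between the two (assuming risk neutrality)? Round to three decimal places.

p = 0.645

p·720 + (1−p)·610 = 681
110p + 610 = 681
p = (681 − 610) / 110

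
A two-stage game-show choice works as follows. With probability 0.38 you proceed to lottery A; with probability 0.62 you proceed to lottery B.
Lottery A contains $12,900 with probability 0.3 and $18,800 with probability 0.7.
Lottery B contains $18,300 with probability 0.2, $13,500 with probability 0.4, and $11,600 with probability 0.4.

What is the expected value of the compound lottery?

EV(A) = 0.3 × 12900 + 0.7 × 18800 = 3870 + 13160 = 17030
EV(B) = 0.2 × 18300 + 0.4 × 13500 + 0.4 × 11600 = 3660 + 5400 + 4640 = 13700
Overall = 0.38 × 17030 + 0.62 × 13700 = 6471.4 + 8494 = 14965.4

$14,965.40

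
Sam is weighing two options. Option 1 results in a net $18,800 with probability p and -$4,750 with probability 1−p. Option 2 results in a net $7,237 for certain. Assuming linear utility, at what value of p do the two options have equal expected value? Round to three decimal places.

p = 0.509

p·18800 + (1−p)·(-4750) = 7237
23550p − 4750 = 7237
p = (7237 + 4750) / 23550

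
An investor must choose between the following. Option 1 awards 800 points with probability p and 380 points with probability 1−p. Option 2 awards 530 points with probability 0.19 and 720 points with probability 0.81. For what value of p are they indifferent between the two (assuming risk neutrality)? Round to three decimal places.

p = 0.724

EV(Option 2) = 0.19 × 530 + 0.81 × 720 = 100.7 + 583.2 = 683.9
p·800 + (1−p)·380 = 683.9
420p + 380 = 683.9
p = (683.9 − 380) / 420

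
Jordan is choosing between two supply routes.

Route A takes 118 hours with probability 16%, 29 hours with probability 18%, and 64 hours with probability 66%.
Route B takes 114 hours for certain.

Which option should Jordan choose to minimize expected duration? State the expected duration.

Route A (66.34 hours)

Route A = 0.16 × 118 + 0.18 × 29 + 0.66 × 64 = 18.88 + 5.22 + 42.24 = 66.34
Route B: 114 (certain)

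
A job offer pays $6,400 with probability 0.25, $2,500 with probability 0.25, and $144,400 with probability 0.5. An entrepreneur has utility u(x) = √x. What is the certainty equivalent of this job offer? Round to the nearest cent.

$49,506.25

E[u] = 0.25·√6400 + 0.25·√2500 + 0.5·√144400 = 0.25·80 + 0.25·50 + 0.5·380 = 222.5
CE = (222.5)² = 49506.25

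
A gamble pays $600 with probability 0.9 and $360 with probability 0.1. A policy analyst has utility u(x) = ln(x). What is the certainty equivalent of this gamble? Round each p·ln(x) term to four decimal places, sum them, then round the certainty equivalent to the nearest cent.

$570.09

E[u] = 0.9·ln(600) + 0.1·ln(360) = 5.7572 + 0.5886 = 6.3458
CE = e^6.3458 ≈ 570.09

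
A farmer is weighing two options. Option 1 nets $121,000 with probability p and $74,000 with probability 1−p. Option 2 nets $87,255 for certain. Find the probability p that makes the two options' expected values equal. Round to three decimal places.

p = 0.282

p·121000 + (1−p)·74000 = 87255
47000p + 74000 = 87255
p = (87255 − 74000) / 47000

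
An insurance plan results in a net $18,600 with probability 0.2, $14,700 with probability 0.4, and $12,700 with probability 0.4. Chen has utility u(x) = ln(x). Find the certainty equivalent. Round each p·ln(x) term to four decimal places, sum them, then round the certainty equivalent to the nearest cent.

E[u] = 0.2·ln(18600) + 0.4·ln(14700) + 0.4·ln(12700) = 1.9662 + 3.8382 + 3.7797 = 9.5841
CE = e^9.5841 ≈ 14531.88

$14,531.88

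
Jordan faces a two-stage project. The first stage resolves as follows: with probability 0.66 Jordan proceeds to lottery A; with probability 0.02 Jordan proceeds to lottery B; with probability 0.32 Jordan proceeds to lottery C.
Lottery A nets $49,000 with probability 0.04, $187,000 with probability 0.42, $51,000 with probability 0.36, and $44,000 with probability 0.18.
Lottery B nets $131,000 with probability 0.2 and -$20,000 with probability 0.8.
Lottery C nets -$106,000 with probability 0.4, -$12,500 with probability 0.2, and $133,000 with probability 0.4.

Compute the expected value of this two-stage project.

EV(A) = 0.04 × 49000 + 0.42 × 187000 + 0.36 × 51000 + 0.18 × 44000 = 1960 + 78540 + 18360 + 7920 = 106780
EV(B) = 0.2 × 131000 + 0.8 × (-20000) = 26200 − 16000 = 10200
EV(C) = 0.4 × (-106000) + 0.2 × (-12500) + 0.4 × 133000 = -42400 − 2500 + 53200 = 8300
Overall = 0.66 × 106780 + 0.02 × 10200 + 0.32 × 8300 = 70474.8 + 204 + 2656 = 73334.8

$73,334.80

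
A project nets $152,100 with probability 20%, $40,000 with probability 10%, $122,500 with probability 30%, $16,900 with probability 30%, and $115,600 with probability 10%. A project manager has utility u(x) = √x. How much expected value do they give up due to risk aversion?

$11,624

E[u] = 0.2·√152100 + 0.1·√40000 + 0.3·√122500 + 0.3·√16900 + 0.1·√115600 = 0.2·390 + 0.1·200 + 0.3·350 + 0.3·130 + 0.1·340 = 276
CE = (276)² = 76176
Risk premium = EV − CE = 87800 − 76176 = 11624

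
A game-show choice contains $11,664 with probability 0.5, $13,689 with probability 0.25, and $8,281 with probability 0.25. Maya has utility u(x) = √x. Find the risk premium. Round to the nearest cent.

E[u] = 0.5·√11664 + 0.25·√13689 + 0.25·√8281 = 0.5·108 + 0.25·117 + 0.25·91 = 106
CE = (106)² = 11236
Risk premium = EV − CE = 11324.5 − 11236 = 88.5

$88.50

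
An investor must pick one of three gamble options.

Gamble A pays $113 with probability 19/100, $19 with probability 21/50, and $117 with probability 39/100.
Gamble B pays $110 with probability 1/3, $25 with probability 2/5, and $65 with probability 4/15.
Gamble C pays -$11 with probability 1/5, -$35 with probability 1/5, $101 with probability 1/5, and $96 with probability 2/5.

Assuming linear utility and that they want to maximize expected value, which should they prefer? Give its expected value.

Gamble A = 19/100 × 113 + 21/50 × 19 + 39/100 × 117 = 21.47 + 7.98 + 45.63 = 75.08
Gamble B = 1/3 × 110 + 2/5 × 25 + 4/15 × 65 = 36.6667 + 10 + 17.3333 = 64
Gamble C = 1/5 × (-11) + 1/5 × (-35) + 1/5 × 101 + 2/5 × 96 = -2.2 − 7 + 20.2 + 38.4 = 49.4

Gamble A ($75.08)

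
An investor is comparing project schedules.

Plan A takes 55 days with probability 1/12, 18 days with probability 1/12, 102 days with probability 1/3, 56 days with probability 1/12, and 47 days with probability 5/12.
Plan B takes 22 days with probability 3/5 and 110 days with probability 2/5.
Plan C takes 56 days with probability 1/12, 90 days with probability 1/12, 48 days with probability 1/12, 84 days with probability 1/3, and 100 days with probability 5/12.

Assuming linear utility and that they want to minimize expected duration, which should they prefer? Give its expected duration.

Plan A = 1/12 × 55 + 1/12 × 18 + 1/3 × 102 + 1/12 × 56 + 5/12 × 47 = 4.5833 + 1.5 + 34 + 4.6667 + 19.5833 = 64.3333
Plan B = 3/5 × 22 + 2/5 × 110 = 13.2 + 44 = 57.2
Plan C = 1/12 × 56 + 1/12 × 90 + 1/12 × 48 + 1/3 × 84 + 5/12 × 100 = 4.6667 + 7.5 + 4 + 28 + 41.6667 = 85.8333

Plan B (57.2 days)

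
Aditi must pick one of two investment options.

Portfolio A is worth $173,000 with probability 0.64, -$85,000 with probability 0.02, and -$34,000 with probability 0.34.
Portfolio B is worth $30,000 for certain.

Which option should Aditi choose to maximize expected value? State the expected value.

Portfolio A = 0.64 × 173000 + 0.02 × (-85000) + 0.34 × (-34000) = 110720 − 1700 − 11560 = 97460
Portfolio B: 30000 (certain)

Portfolio A ($97,460)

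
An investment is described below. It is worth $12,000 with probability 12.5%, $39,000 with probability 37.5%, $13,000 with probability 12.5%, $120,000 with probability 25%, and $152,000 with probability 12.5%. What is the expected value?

$66,750

EV = 0.125 × 12000 + 0.375 × 39000 + 0.125 × 13000 + 0.25 × 120000 + 0.125 × 152000 = 1500 + 14625 + 1625 + 30000 + 19000 = 66750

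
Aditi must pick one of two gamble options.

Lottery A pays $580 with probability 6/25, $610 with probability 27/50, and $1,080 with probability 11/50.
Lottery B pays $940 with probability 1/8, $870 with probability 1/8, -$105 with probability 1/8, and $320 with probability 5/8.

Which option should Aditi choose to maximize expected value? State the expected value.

Lottery A = 6/25 × 580 + 27/50 × 610 + 11/50 × 1080 = 139.2 + 329.4 + 237.6 = 706.2
Lottery B = 1/8 × 940 + 1/8 × 870 + 1/8 × (-105) + 5/8 × 320 = 117.5 + 108.75 − 13.125 + 200 = 413.125

Lottery A ($706.20)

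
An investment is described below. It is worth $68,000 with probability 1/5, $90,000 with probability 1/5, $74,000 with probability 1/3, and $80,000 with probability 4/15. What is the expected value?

$77,600

EV = 1/5 × 68000 + 1/5 × 90000 + 1/3 × 74000 + 4/15 × 80000 = 13600 + 18000 + 24666.6667 + 21333.3333 = 77600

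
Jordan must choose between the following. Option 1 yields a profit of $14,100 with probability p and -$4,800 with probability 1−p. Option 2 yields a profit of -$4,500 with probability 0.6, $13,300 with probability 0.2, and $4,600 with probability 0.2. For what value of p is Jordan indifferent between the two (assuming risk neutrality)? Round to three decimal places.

p = 0.301

EV(Option 2) = 0.6 × (-4500) + 0.2 × 13300 + 0.2 × 4600 = -2700 + 2660 + 920 = 880
p·14100 + (1−p)·(-4800) = 880
18900p − 4800 = 880
p = (880 + 4800) / 18900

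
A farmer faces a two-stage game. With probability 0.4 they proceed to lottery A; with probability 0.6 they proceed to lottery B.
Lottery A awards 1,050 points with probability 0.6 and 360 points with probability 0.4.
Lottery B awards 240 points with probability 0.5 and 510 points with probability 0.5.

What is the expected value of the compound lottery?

EV(A) = 0.6 × 1050 + 0.4 × 360 = 630 + 144 = 774
EV(B) = 0.5 × 240 + 0.5 × 510 = 120 + 255 = 375
Overall = 0.4 × 774 + 0.6 × 375 = 309.6 + 225 = 534.6

534.6 points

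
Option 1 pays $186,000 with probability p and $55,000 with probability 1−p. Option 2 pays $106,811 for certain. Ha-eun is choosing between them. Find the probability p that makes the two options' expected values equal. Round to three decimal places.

p = 0.396

p·186000 + (1−p)·55000 = 106811
131000p + 55000 = 106811
p = (106811 − 55000) / 131000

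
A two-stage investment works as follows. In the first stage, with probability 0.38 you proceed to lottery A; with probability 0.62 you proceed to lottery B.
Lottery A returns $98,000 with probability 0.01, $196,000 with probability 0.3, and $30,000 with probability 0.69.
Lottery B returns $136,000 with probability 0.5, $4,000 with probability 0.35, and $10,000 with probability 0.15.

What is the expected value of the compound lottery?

EV(A) = 0.01 × 98000 + 0.3 × 196000 + 0.69 × 30000 = 980 + 58800 + 20700 = 80480
EV(B) = 0.5 × 136000 + 0.35 × 4000 + 0.15 × 10000 = 68000 + 1400 + 1500 = 70900
Overall = 0.38 × 80480 + 0.62 × 70900 = 30582.4 + 43958 = 74540.4

$74,540.40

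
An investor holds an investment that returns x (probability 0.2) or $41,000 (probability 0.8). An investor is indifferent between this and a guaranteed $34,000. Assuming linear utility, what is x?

0.2·x + 0.8·41000 = 34000
0.2·x = 34000 − 32800 = 1200
x = 1200 / 0.2 = 6000

x = $6,000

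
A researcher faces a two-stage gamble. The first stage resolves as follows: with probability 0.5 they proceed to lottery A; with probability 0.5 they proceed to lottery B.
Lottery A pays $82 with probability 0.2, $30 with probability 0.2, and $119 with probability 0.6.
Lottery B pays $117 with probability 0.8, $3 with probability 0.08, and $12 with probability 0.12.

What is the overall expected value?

EV(A) = 0.2 × 82 + 0.2 × 30 + 0.6 × 119 = 16.4 + 6 + 71.4 = 93.8
EV(B) = 0.8 × 117 + 0.08 × 3 + 0.12 × 12 = 93.6 + 0.24 + 1.44 = 95.28
Overall = 0.5 × 93.8 + 0.5 × 95.28 = 46.9 + 47.64 = 94.54

$94.54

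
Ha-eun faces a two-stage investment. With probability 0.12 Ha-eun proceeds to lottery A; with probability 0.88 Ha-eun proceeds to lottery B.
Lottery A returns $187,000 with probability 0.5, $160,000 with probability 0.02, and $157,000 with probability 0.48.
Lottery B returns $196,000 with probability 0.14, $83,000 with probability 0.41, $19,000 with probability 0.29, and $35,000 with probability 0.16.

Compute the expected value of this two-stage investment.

EV(A) = 0.5 × 187000 + 0.02 × 160000 + 0.48 × 157000 = 93500 + 3200 + 75360 = 172060
EV(B) = 0.14 × 196000 + 0.41 × 83000 + 0.29 × 19000 + 0.16 × 35000 = 27440 + 34030 + 5510 + 5600 = 72580
Overall = 0.12 × 172060 + 0.88 × 72580 = 20647.2 + 63870.4 = 84517.6

$84,517.60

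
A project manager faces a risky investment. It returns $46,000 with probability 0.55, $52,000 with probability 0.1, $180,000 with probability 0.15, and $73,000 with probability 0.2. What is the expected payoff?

EV = 0.55 × 46000 + 0.1 × 52000 + 0.15 × 180000 + 0.2 × 73000 = 25300 + 5200 + 27000 + 14600 = 72100

$72,100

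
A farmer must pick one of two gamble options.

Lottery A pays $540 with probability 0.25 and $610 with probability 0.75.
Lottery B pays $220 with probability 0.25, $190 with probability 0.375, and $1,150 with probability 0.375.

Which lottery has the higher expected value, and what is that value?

Lottery A ($592.50)

Lottery A = 0.25 × 540 + 0.75 × 610 = 135 + 457.5 = 592.5
Lottery B = 0.25 × 220 + 0.375 × 190 + 0.375 × 1150 = 55 + 71.25 + 431.25 = 557.5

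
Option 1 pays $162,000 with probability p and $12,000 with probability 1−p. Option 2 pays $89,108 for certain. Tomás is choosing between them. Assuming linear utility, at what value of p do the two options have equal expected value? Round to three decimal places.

p = 0.514

p·162000 + (1−p)·12000 = 89108
150000p + 12000 = 89108
p = (89108 − 12000) / 150000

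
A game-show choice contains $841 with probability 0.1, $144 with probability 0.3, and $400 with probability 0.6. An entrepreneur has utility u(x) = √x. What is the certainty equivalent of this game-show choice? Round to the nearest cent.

E[u] = 0.1·√841 + 0.3·√144 + 0.6·√400 = 0.1·29 + 0.3·12 + 0.6·20 = 18.5
CE = (18.5)² = 342.25

$342.25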